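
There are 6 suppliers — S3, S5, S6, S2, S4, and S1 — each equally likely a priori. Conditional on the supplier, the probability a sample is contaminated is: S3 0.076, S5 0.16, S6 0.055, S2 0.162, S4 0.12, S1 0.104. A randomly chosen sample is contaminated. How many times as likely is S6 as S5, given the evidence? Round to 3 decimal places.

0.344

Since the prior is uniform, the posterior is proportional to the likelihood:
  S3: 0.076
  S5: 0.16
  S6: 0.055
  S2: 0.162
  S4: 0.12
  S1: 0.104
Normalizing constant = 0.677.
The ratio is 0.055 / 0.16 (the normalizer cancels) = 0.344.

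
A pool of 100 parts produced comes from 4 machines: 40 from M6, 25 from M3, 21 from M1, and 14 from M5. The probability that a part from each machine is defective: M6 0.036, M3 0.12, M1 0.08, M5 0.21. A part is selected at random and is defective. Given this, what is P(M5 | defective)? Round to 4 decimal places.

Prior × likelihood for each hypothesis:
  M6: 0.4 × 0.036 = 0.0144
  M3: 0.25 × 0.12 = 0.03
  M1: 0.21 × 0.08 = 0.0168
  M5: 0.14 × 0.21 = 0.0294
Sum = 0.0906.
P(M5 | evidence) = 0.0294 / 0.0906 ≈ 0.3245.

0.3245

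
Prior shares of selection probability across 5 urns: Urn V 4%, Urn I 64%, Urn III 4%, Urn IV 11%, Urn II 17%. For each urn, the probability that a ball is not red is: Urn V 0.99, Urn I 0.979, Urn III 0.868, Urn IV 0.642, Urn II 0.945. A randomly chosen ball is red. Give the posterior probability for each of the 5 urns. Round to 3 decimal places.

Taking complements, P(red | each) = Urn V 0.01, Urn I 0.021, Urn III 0.132, Urn IV 0.358, Urn II 0.055.
Compute prior × likelihood for every hypothesis:
  Urn V: 0.04 × 0.01 = 0.0004
  Urn I: 0.64 × 0.021 = 0.01344
  Urn III: 0.04 × 0.132 = 0.00528
  Urn IV: 0.11 × 0.358 = 0.03938
  Urn II: 0.17 × 0.055 = 0.00935
Normalizing constant = 0.06785.
P(Urn V | red) = 0.0004/0.06785 ≈ 0.006
P(Urn I | red) = 0.01344/0.06785 ≈ 0.198
P(Urn III | red) = 0.00528/0.06785 ≈ 0.078
P(Urn IV | red) = 0.03938/0.06785 ≈ 0.580
P(Urn II | red) = 0.00935/0.06785 ≈ 0.138

Urn V 0.006, Urn I 0.198, Urn III 0.078, Urn IV 0.580, Urn II 0.138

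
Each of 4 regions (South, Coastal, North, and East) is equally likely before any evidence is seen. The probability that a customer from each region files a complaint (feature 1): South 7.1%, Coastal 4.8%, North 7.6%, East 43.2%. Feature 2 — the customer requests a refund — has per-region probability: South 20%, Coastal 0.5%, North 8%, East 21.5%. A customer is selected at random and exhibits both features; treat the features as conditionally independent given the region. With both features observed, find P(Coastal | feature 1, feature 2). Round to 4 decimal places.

0.0021

Since the prior is uniform, the posterior is proportional to the likelihood:
  South: 0.071 × 0.2 = 0.0142
  Coastal: 0.048 × 0.005 = 0.00024
  North: 0.076 × 0.08 = 0.00608
  East: 0.432 × 0.215 = 0.09288
Normalizing constant = 0.1134.
P(Coastal | evidence) = 0.00024 / 0.1134 ≈ 0.0021.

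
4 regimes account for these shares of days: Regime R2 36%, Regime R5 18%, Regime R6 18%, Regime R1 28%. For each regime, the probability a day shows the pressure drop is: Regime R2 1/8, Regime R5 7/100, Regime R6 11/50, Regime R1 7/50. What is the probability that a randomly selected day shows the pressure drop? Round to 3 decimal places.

Compute prior × likelihood for every hypothesis:
  Regime R2: 0.36 × 0.125 = 0.045
  Regime R5: 0.18 × 0.07 = 0.0126
  Regime R6: 0.18 × 0.22 = 0.0396
  Regime R1: 0.28 × 0.14 = 0.0392
P(drop) = 0.045 + 0.0126 + 0.0396 + 0.0392 = 0.1364 → 0.136.

0.136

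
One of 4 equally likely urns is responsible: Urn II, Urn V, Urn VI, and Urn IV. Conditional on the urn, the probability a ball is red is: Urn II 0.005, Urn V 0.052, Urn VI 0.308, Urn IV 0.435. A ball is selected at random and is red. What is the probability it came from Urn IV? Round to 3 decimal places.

Since the prior is uniform, the posterior is proportional to the likelihood:
  Urn II: 0.005
  Urn V: 0.052
  Urn VI: 0.308
  Urn IV: 0.435
Normalizing constant = 0.8.
P(Urn IV | evidence) = 0.435 / 0.8 ≈ 0.544.

0.544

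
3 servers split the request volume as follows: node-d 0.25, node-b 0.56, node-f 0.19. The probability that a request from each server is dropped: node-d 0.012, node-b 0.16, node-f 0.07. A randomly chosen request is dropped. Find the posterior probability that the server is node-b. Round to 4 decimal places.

0.8461

By Bayes' rule, posterior ∝ prior × likelihood:
  node-d: 0.25 × 0.012 = 0.003
  node-b: 0.56 × 0.16 = 0.0896
  node-f: 0.19 × 0.07 = 0.0133
Normalizing constant = 0.1059.
P(node-b | evidence) = 0.0896 / 0.1059 ≈ 0.8461.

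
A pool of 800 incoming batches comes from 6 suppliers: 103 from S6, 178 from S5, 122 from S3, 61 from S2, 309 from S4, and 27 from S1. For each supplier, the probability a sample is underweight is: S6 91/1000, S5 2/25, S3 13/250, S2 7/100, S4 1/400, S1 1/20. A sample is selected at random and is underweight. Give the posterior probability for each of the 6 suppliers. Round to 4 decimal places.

S6 0.2579, S5 0.3918, S3 0.1745, S2 0.1175, S4 0.0213, S1 0.0371

Prior × likelihood for each hypothesis:
  S6: 0.12875 × 0.091 = 0.01171625
  S5: 0.2225 × 0.08 = 0.0178
  S3: 0.1525 × 0.052 = 0.00793
  S2: 0.07625 × 0.07 = 0.0053375
  S4: 0.38625 × 0.0025 = 0.000965625
  S1: 0.03375 × 0.05 = 0.0016875
Total = 0.045436875.
P(S6 | underweight) = 0.01171625/0.045436875 ≈ 0.2579
P(S5 | underweight) = 0.0178/0.045436875 ≈ 0.3918
P(S3 | underweight) = 0.00793/0.045436875 ≈ 0.1745
P(S2 | underweight) = 0.0053375/0.045436875 ≈ 0.1175
P(S4 | underweight) = 0.000965625/0.045436875 ≈ 0.0213
P(S1 | underweight) = 0.0016875/0.045436875 ≈ 0.0371
(Check: 0.2579+0.3918+0.1745+0.1175+0.0213+0.0371 = 1.0001.)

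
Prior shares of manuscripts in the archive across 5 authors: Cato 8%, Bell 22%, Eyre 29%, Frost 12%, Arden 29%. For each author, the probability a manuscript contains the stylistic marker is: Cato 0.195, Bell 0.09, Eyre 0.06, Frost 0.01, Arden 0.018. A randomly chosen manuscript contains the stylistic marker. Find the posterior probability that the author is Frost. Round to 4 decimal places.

0.0203

By Bayes' rule, posterior ∝ prior × likelihood:
  Cato: 0.08 × 0.195 = 0.0156
  Bell: 0.22 × 0.09 = 0.0198
  Eyre: 0.29 × 0.06 = 0.0174
  Frost: 0.12 × 0.01 = 0.0012
  Arden: 0.29 × 0.018 = 0.00522
Normalizing constant = 0.05922.
P(Frost | evidence) = 0.0012 / 0.05922 ≈ 0.0203.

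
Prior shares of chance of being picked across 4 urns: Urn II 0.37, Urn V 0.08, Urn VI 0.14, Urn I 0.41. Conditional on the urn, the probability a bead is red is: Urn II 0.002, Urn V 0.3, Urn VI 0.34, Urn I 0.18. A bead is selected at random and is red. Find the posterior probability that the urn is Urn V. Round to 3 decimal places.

Prior × likelihood for each hypothesis:
  Urn II: 0.37 × 0.002 = 0.00074
  Urn V: 0.08 × 0.3 = 0.024
  Urn VI: 0.14 × 0.34 = 0.0476
  Urn I: 0.41 × 0.18 = 0.0738
Normalizing constant = 0.14614.
P(Urn V | evidence) = 0.024 / 0.14614 ≈ 0.164.

0.164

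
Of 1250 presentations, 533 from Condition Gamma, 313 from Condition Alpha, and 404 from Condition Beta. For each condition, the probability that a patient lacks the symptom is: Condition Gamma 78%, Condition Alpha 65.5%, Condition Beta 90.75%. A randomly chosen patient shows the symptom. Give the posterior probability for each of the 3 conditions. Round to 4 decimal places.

Taking complements, P(symptomatic | each) = Condition Gamma 0.22, Condition Alpha 0.345, Condition Beta 0.0925.
Compute prior × likelihood for every hypothesis:
  Condition Gamma: 0.4264 × 0.22 = 0.093808
  Condition Alpha: 0.2504 × 0.345 = 0.086388
  Condition Beta: 0.3232 × 0.0925 = 0.029896
Total = 0.210092.
P(Condition Gamma | symptomatic) = 0.093808/0.210092 ≈ 0.4465
P(Condition Alpha | symptomatic) = 0.086388/0.210092 ≈ 0.4112
P(Condition Beta | symptomatic) = 0.029896/0.210092 ≈ 0.1423

Condition Gamma 0.4465, Condition Alpha 0.4112, Condition Beta 0.1423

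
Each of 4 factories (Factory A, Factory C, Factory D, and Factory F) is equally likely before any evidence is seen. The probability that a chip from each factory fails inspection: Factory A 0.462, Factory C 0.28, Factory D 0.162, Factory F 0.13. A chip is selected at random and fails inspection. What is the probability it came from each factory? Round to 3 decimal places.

Since the prior is uniform, the posterior is proportional to the likelihood:
  Factory A: 0.462
  Factory C: 0.28
  Factory D: 0.162
  Factory F: 0.13
Total = 1.034.
P(Factory A | nonconforming) = 0.462/1.034 ≈ 0.447
P(Factory C | nonconforming) = 0.28/1.034 ≈ 0.271
P(Factory D | nonconforming) = 0.162/1.034 ≈ 0.157
P(Factory F | nonconforming) = 0.13/1.034 ≈ 0.126
(Check: 0.447+0.271+0.157+0.126 = 1.001.)

Factory A 0.447, Factory C 0.271, Factory D 0.157, Factory F 0.126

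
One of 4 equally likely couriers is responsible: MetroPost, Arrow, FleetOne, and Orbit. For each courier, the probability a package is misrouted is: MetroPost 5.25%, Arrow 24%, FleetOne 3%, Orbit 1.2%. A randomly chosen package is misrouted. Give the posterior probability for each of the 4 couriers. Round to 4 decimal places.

Since the prior is uniform, the posterior is proportional to the likelihood:
  MetroPost: 0.0525
  Arrow: 0.24
  FleetOne: 0.03
  Orbit: 0.012
Total = 0.3345.
P(MetroPost | misrouted) = 0.0525/0.3345 ≈ 0.1570
P(Arrow | misrouted) = 0.24/0.3345 ≈ 0.7175
P(FleetOne | misrouted) = 0.03/0.3345 ≈ 0.0897
P(Orbit | misrouted) = 0.012/0.3345 ≈ 0.0359
(Check: 0.1570+0.7175+0.0897+0.0359 = 1.0001.)

MetroPost 0.1570, Arrow 0.7175, FleetOne 0.0897, Orbit 0.0359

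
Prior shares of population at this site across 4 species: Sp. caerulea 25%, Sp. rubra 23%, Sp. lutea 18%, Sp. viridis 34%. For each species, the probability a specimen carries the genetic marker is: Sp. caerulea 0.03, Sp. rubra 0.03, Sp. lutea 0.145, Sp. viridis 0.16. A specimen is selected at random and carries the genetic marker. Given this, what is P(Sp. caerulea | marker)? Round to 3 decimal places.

Unnormalized posteriors (prior × likelihood):
  Sp. caerulea: 0.25 × 0.03 = 0.0075
  Sp. rubra: 0.23 × 0.03 = 0.0069
  Sp. lutea: 0.18 × 0.145 = 0.0261
  Sp. viridis: 0.34 × 0.16 = 0.0544
Total = 0.0949.
P(Sp. caerulea | evidence) = 0.0075 / 0.0949 ≈ 0.079.

0.079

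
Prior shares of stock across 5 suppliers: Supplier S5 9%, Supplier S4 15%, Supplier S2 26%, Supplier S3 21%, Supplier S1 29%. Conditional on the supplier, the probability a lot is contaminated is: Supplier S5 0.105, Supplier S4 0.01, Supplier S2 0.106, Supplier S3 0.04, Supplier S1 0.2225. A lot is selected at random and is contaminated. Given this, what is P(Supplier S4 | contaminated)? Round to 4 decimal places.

By Bayes' rule, posterior ∝ prior × likelihood:
  Supplier S5: 0.09 × 0.105 = 0.00945
  Supplier S4: 0.15 × 0.01 = 0.0015
  Supplier S2: 0.26 × 0.106 = 0.02756
  Supplier S3: 0.21 × 0.04 = 0.0084
  Supplier S1: 0.29 × 0.2225 = 0.064525
Total = 0.111435.
P(Supplier S4 | evidence) = 0.0015 / 0.111435 ≈ 0.0135.

0.0135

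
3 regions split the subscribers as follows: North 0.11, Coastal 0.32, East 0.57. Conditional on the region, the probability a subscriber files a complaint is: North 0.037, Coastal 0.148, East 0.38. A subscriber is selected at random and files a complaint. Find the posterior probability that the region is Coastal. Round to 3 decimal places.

0.177

Prior × likelihood for each hypothesis:
  North: 0.11 × 0.037 = 0.00407
  Coastal: 0.32 × 0.148 = 0.04736
  East: 0.57 × 0.38 = 0.2166
Normalizing constant = 0.26803.
P(Coastal | evidence) = 0.04736 / 0.26803 ≈ 0.177.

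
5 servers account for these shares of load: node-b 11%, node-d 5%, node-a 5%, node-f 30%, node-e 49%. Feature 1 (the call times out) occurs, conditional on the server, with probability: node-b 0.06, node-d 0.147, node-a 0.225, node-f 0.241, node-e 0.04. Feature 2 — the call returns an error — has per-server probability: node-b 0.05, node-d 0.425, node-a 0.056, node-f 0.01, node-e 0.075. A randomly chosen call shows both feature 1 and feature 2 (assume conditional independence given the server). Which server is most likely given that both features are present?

By Bayes' rule, posterior ∝ prior × likelihood:
  node-b: 0.11 × 0.06 × 0.05 = 0.00033
  node-d: 0.05 × 0.147 × 0.425 = 0.00312375
  node-a: 0.05 × 0.225 × 0.056 = 0.00063
  node-f: 0.3 × 0.241 × 0.01 = 0.000723
  node-e: 0.49 × 0.04 × 0.075 = 0.00147
Sum = 0.00627675.
Largest term belongs to node-d, so node-d is most probable.

node-d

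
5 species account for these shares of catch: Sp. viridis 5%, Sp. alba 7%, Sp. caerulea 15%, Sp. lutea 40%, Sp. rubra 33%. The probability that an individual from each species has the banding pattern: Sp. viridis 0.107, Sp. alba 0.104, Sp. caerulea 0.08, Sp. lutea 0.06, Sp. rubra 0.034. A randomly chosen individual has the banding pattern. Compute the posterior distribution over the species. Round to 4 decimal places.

Unnormalized posteriors (prior × likelihood):
  Sp. viridis: 0.05 × 0.107 = 0.00535
  Sp. alba: 0.07 × 0.104 = 0.00728
  Sp. caerulea: 0.15 × 0.08 = 0.012
  Sp. lutea: 0.4 × 0.06 = 0.024
  Sp. rubra: 0.33 × 0.034 = 0.01122
Sum = 0.05985.
P(Sp. viridis | banded) = 0.00535/0.05985 ≈ 0.0894
P(Sp. alba | banded) = 0.00728/0.05985 ≈ 0.1216
P(Sp. caerulea | banded) = 0.012/0.05985 ≈ 0.2005
P(Sp. lutea | banded) = 0.024/0.05985 ≈ 0.4010
P(Sp. rubra | banded) = 0.01122/0.05985 ≈ 0.1875
(Check: 0.0894+0.1216+0.2005+0.4010+0.1875 = 1.0000.)

Sp. viridis 0.0894, Sp. alba 0.1216, Sp. caerulea 0.2005, Sp. lutea 0.4010, Sp. rubra 0.1875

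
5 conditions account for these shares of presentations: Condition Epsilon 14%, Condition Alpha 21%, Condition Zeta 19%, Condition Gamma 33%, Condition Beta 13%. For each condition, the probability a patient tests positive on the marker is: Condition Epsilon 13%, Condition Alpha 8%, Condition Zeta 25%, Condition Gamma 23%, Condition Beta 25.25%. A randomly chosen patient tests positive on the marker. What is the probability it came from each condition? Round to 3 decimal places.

Condition Epsilon 0.095, Condition Alpha 0.088, Condition Zeta 0.248, Condition Gamma 0.397, Condition Beta 0.172

Prior × likelihood for each hypothesis:
  Condition Epsilon: 0.14 × 0.13 = 0.0182
  Condition Alpha: 0.21 × 0.08 = 0.0168
  Condition Zeta: 0.19 × 0.25 = 0.0475
  Condition Gamma: 0.33 × 0.23 = 0.0759
  Condition Beta: 0.13 × 0.2525 = 0.032825
Sum = 0.191225.
P(Condition Epsilon | marker-positive) = 0.0182/0.191225 ≈ 0.095
P(Condition Alpha | marker-positive) = 0.0168/0.191225 ≈ 0.088
P(Condition Zeta | marker-positive) = 0.0475/0.191225 ≈ 0.248
P(Condition Gamma | marker-positive) = 0.0759/0.191225 ≈ 0.397
P(Condition Beta | marker-positive) = 0.032825/0.191225 ≈ 0.172
(Check: 0.095+0.088+0.248+0.397+0.172 = 1.000.)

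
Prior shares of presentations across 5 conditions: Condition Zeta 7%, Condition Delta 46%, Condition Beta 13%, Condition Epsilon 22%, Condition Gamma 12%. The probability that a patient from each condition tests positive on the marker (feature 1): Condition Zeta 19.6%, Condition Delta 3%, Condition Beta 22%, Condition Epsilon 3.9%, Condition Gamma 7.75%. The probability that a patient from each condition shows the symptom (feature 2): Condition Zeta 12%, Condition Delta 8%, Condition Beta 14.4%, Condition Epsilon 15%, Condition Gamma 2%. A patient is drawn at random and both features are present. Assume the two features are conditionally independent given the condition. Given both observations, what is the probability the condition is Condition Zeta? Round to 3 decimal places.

0.197

By Bayes' rule, posterior ∝ prior × likelihood:
  Condition Zeta: 0.07 × 0.196 × 0.12 = 0.0016464
  Condition Delta: 0.46 × 0.03 × 0.08 = 0.001104
  Condition Beta: 0.13 × 0.22 × 0.144 = 0.0041184
  Condition Epsilon: 0.22 × 0.039 × 0.15 = 0.001287
  Condition Gamma: 0.12 × 0.0775 × 0.02 = 0.000186
Normalizing constant = 0.0083418.
P(Condition Zeta | evidence) = 0.0016464 / 0.0083418 ≈ 0.197.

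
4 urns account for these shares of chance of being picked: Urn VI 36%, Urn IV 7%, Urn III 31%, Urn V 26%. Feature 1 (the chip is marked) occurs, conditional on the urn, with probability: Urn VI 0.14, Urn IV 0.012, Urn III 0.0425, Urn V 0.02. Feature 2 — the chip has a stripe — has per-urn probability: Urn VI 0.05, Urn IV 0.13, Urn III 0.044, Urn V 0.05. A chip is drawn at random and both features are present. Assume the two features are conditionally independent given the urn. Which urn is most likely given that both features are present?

Urn VI

Prior × likelihood for each hypothesis:
  Urn VI: 0.36 × 0.14 × 0.05 = 0.00252
  Urn IV: 0.07 × 0.012 × 0.13 = 0.0001092
  Urn III: 0.31 × 0.0425 × 0.044 = 0.0005797
  Urn V: 0.26 × 0.02 × 0.05 = 0.00026
Sum = 0.0034689.
Largest term belongs to Urn VI, so Urn VI is most probable.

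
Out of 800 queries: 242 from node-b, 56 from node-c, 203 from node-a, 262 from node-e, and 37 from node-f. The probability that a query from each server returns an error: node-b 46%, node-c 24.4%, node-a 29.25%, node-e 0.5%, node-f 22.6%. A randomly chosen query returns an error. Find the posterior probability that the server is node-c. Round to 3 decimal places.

Unnormalized posteriors (prior × likelihood):
  node-b: 0.3025 × 0.46 = 0.13915
  node-c: 0.07 × 0.244 = 0.01708
  node-a: 0.25375 × 0.2925 = 0.074221875
  node-e: 0.3275 × 0.005 = 0.0016375
  node-f: 0.04625 × 0.226 = 0.0104525
Sum = 0.242541875.
P(node-c | evidence) = 0.01708 / 0.242541875 ≈ 0.070.

0.070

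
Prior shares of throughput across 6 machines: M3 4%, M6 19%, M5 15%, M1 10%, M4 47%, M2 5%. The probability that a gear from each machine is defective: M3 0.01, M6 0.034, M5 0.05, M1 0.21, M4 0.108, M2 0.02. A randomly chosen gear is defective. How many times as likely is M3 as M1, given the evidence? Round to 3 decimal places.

Compute prior × likelihood for every hypothesis:
  M3: 0.04 × 0.01 = 0.0004
  M6: 0.19 × 0.034 = 0.00646
  M5: 0.15 × 0.05 = 0.0075
  M1: 0.1 × 0.21 = 0.021
  M4: 0.47 × 0.108 = 0.05076
  M2: 0.05 × 0.02 = 0.001
Normalizing constant = 0.08712.
The ratio is 0.0004 / 0.021 (the normalizer cancels) = 0.019.

0.019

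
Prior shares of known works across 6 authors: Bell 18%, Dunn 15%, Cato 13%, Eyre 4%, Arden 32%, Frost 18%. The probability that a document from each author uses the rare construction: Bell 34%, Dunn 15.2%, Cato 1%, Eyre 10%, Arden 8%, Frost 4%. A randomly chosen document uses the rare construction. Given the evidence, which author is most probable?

Prior × likelihood for each hypothesis:
  Bell: 0.18 × 0.34 = 0.0612
  Dunn: 0.15 × 0.152 = 0.0228
  Cato: 0.13 × 0.01 = 0.0013
  Eyre: 0.04 × 0.1 = 0.004
  Arden: 0.32 × 0.08 = 0.0256
  Frost: 0.18 × 0.04 = 0.0072
Total = 0.1221.
Largest term belongs to Bell, so Bell is most probable.

Bell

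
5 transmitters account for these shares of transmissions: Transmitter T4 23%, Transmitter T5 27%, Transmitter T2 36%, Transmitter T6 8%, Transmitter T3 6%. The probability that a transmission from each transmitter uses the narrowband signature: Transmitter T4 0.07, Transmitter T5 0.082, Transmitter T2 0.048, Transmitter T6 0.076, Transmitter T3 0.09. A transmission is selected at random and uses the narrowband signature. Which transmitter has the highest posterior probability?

Transmitter T5

By Bayes' rule, posterior ∝ prior × likelihood:
  Transmitter T4: 0.23 × 0.07 = 0.0161
  Transmitter T5: 0.27 × 0.082 = 0.02214
  Transmitter T2: 0.36 × 0.048 = 0.01728
  Transmitter T6: 0.08 × 0.076 = 0.00608
  Transmitter T3: 0.06 × 0.09 = 0.0054
Sum = 0.067.
Largest term belongs to Transmitter T5, so Transmitter T5 is most probable.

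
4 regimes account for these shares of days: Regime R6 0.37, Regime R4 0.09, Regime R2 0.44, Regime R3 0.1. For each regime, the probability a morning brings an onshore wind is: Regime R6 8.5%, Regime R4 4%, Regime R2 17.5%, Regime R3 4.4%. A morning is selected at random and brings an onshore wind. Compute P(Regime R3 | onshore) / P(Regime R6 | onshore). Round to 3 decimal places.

By Bayes' rule, posterior ∝ prior × likelihood:
  Regime R6: 0.37 × 0.085 = 0.03145
  Regime R4: 0.09 × 0.04 = 0.0036
  Regime R2: 0.44 × 0.175 = 0.077
  Regime R3: 0.1 × 0.044 = 0.0044
Total = 0.11645.
The ratio is 0.0044 / 0.03145 (the normalizer cancels) = 0.140.

0.140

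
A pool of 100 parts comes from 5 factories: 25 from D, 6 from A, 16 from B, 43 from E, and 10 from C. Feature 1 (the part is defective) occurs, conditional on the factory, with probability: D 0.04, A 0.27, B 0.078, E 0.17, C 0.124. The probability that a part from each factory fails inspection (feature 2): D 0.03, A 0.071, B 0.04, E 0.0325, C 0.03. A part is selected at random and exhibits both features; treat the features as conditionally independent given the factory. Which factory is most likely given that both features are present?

E

Compute prior × likelihood for every hypothesis:
  D: 0.25 × 0.04 × 0.03 = 0.0003
  A: 0.06 × 0.27 × 0.071 = 0.0011502
  B: 0.16 × 0.078 × 0.04 = 0.0004992
  E: 0.43 × 0.17 × 0.0325 = 0.00237575
  C: 0.1 × 0.124 × 0.03 = 0.000372
Sum = 0.00469715.
Largest term belongs to E, so E is most probable.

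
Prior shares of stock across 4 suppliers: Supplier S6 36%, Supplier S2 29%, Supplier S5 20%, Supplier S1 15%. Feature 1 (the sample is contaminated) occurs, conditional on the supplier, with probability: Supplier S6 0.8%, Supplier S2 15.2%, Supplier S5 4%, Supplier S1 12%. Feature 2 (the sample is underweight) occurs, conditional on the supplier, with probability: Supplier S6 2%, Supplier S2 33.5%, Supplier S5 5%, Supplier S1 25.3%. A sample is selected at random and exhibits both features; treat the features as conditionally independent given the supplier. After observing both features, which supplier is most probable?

Supplier S2

Prior × likelihood for each hypothesis:
  Supplier S6: 0.36 × 0.008 × 0.02 = 0.0000576
  Supplier S2: 0.29 × 0.152 × 0.335 = 0.0147668
  Supplier S5: 0.2 × 0.04 × 0.05 = 0.0004
  Supplier S1: 0.15 × 0.12 × 0.253 = 0.004554
Sum = 0.0197784.
Largest term belongs to Supplier S2, so Supplier S2 is most probable.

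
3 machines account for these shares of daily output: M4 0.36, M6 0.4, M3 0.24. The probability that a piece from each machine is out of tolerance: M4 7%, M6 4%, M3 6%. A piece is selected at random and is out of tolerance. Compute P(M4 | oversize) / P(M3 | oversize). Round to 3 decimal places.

By Bayes' rule, posterior ∝ prior × likelihood:
  M4: 0.36 × 0.07 = 0.0252
  M6: 0.4 × 0.04 = 0.016
  M3: 0.24 × 0.06 = 0.0144
Total = 0.0556.
The ratio is 0.0252 / 0.0144 (the normalizer cancels) = 1.750.

1.750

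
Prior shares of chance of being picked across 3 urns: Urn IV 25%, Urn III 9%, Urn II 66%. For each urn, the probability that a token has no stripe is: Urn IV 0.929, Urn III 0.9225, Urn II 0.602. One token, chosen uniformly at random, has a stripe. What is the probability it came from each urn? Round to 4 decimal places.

Urn IV 0.0618, Urn III 0.0243, Urn II 0.9140

Taking complements, P(striped | each) = Urn IV 0.071, Urn III 0.0775, Urn II 0.398.
Prior × likelihood for each hypothesis:
  Urn IV: 0.25 × 0.071 = 0.01775
  Urn III: 0.09 × 0.0775 = 0.006975
  Urn II: 0.66 × 0.398 = 0.26268
Total = 0.287405.
P(Urn IV | striped) = 0.01775/0.287405 ≈ 0.0618
P(Urn III | striped) = 0.006975/0.287405 ≈ 0.0243
P(Urn II | striped) = 0.26268/0.287405 ≈ 0.9140
(Check: 0.0618+0.0243+0.9140 = 1.0001.)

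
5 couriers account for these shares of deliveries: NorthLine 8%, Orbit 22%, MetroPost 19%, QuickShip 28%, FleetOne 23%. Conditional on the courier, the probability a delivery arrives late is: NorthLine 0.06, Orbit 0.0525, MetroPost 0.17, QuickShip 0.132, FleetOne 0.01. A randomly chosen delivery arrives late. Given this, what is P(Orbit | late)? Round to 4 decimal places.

0.1314

Unnormalized posteriors (prior × likelihood):
  NorthLine: 0.08 × 0.06 = 0.0048
  Orbit: 0.22 × 0.0525 = 0.01155
  MetroPost: 0.19 × 0.17 = 0.0323
  QuickShip: 0.28 × 0.132 = 0.03696
  FleetOne: 0.23 × 0.01 = 0.0023
Total = 0.08791.
P(Orbit | evidence) = 0.01155 / 0.08791 ≈ 0.1314.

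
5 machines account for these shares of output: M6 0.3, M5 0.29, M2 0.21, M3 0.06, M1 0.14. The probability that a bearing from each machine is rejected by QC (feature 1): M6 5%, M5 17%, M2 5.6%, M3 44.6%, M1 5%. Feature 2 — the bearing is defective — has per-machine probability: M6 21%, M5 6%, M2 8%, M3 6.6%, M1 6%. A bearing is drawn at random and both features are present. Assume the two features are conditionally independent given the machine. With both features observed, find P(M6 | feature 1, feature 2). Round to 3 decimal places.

Prior × likelihood for each hypothesis:
  M6: 0.3 × 0.05 × 0.21 = 0.00315
  M5: 0.29 × 0.17 × 0.06 = 0.002958
  M2: 0.21 × 0.056 × 0.08 = 0.0009408
  M3: 0.06 × 0.446 × 0.066 = 0.00176616
  M1: 0.14 × 0.05 × 0.06 = 0.00042
Sum = 0.00923496.
P(M6 | evidence) = 0.00315 / 0.00923496 ≈ 0.341.

0.341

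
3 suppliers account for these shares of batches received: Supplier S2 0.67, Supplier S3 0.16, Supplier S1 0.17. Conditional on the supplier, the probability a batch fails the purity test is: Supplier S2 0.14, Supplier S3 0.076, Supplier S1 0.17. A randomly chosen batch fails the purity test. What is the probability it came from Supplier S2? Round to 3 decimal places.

By Bayes' rule, posterior ∝ prior × likelihood:
  Supplier S2: 0.67 × 0.14 = 0.0938
  Supplier S3: 0.16 × 0.076 = 0.01216
  Supplier S1: 0.17 × 0.17 = 0.0289
Sum = 0.13486.
P(Supplier S2 | evidence) = 0.0938 / 0.13486 ≈ 0.696.

0.696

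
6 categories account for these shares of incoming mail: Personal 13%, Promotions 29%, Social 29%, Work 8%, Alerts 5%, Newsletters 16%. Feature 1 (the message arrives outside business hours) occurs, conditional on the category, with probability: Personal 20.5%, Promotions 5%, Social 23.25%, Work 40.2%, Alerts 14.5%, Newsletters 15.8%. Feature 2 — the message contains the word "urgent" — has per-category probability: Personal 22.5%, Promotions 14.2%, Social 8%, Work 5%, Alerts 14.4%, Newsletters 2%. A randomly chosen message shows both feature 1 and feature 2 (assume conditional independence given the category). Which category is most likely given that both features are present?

Personal

By Bayes' rule, posterior ∝ prior × likelihood:
  Personal: 0.13 × 0.205 × 0.225 = 0.00599625
  Promotions: 0.29 × 0.05 × 0.142 = 0.002059
  Social: 0.29 × 0.2325 × 0.08 = 0.005394
  Work: 0.08 × 0.402 × 0.05 = 0.001608
  Alerts: 0.05 × 0.145 × 0.144 = 0.001044
  Newsletters: 0.16 × 0.158 × 0.02 = 0.0005056
Total = 0.01660685.
Largest term belongs to Personal, so Personal is most probable.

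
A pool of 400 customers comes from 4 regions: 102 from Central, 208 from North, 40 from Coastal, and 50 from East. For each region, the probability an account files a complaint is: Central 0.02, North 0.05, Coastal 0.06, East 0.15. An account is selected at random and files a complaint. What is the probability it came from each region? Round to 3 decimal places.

Central 0.091, North 0.466, Coastal 0.107, East 0.336

Prior × likelihood for each hypothesis:
  Central: 0.255 × 0.02 = 0.0051
  North: 0.52 × 0.05 = 0.026
  Coastal: 0.1 × 0.06 = 0.006
  East: 0.125 × 0.15 = 0.01875
Normalizing constant = 0.05585.
P(Central | complaint) = 0.0051/0.05585 ≈ 0.091
P(North | complaint) = 0.026/0.05585 ≈ 0.466
P(Coastal | complaint) = 0.006/0.05585 ≈ 0.107
P(East | complaint) = 0.01875/0.05585 ≈ 0.336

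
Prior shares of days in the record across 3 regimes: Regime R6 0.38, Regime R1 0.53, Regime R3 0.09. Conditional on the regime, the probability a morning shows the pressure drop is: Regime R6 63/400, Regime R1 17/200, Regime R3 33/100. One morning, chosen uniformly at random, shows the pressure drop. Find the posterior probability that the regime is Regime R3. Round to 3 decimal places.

0.221

Prior × likelihood for each hypothesis:
  Regime R6: 0.38 × 0.1575 = 0.05985
  Regime R1: 0.53 × 0.085 = 0.04505
  Regime R3: 0.09 × 0.33 = 0.0297
Sum = 0.1346.
P(Regime R3 | evidence) = 0.0297 / 0.1346 ≈ 0.221.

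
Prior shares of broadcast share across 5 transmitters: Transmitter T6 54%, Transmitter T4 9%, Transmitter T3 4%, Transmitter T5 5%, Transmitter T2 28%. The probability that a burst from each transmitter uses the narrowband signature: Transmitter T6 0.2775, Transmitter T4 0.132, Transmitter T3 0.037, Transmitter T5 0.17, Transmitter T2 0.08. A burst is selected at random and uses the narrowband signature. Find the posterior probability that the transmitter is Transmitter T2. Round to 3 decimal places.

0.115

By Bayes' rule, posterior ∝ prior × likelihood:
  Transmitter T6: 0.54 × 0.2775 = 0.14985
  Transmitter T4: 0.09 × 0.132 = 0.01188
  Transmitter T3: 0.04 × 0.037 = 0.00148
  Transmitter T5: 0.05 × 0.17 = 0.0085
  Transmitter T2: 0.28 × 0.08 = 0.0224
Total = 0.19411.
P(Transmitter T2 | evidence) = 0.0224 / 0.19411 ≈ 0.115.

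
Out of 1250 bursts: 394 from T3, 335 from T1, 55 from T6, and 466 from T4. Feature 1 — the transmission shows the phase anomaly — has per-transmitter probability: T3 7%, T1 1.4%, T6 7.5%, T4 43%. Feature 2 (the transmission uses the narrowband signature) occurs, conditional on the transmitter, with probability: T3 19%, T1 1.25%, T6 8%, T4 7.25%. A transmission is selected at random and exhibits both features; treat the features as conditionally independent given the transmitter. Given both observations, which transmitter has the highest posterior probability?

Compute prior × likelihood for every hypothesis:
  T3: 0.3152 × 0.07 × 0.19 = 0.00419216
  T1: 0.268 × 0.014 × 0.0125 = 0.0000469
  T6: 0.044 × 0.075 × 0.08 = 0.000264
  T4: 0.3728 × 0.43 × 0.0725 = 0.01162204
Sum = 0.0161251.
Largest term belongs to T4, so T4 is most probable.

T4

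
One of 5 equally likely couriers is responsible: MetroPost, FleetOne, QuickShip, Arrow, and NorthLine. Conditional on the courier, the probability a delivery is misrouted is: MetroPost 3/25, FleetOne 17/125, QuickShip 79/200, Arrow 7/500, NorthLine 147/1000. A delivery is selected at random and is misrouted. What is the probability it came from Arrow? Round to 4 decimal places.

With a uniform prior (1/5 each), posterior ∝ likelihood:
  MetroPost: 0.12
  FleetOne: 0.136
  QuickShip: 0.395
  Arrow: 0.014
  NorthLine: 0.147
Sum = 0.812.
P(Arrow | evidence) = 0.014 / 0.812 ≈ 0.0172.

0.0172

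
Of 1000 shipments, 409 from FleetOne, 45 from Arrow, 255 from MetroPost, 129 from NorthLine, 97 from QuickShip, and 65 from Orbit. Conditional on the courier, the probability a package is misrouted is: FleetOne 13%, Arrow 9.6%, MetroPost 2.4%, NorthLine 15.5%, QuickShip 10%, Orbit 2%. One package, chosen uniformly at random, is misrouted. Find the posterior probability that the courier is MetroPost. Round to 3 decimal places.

Compute prior × likelihood for every hypothesis:
  FleetOne: 0.409 × 0.13 = 0.05317
  Arrow: 0.045 × 0.096 = 0.00432
  MetroPost: 0.255 × 0.024 = 0.00612
  NorthLine: 0.129 × 0.155 = 0.019995
  QuickShip: 0.097 × 0.1 = 0.0097
  Orbit: 0.065 × 0.02 = 0.0013
Normalizing constant = 0.094605.
P(MetroPost | evidence) = 0.00612 / 0.094605 ≈ 0.065.

0.065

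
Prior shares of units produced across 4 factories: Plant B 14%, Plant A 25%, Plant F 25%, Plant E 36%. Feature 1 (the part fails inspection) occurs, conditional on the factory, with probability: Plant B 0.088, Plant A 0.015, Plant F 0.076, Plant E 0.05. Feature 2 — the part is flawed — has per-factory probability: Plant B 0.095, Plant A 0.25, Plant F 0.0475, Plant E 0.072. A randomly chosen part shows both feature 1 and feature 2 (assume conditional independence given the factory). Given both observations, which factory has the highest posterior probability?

Unnormalized posteriors (prior × likelihood):
  Plant B: 0.14 × 0.088 × 0.095 = 0.0011704
  Plant A: 0.25 × 0.015 × 0.25 = 0.0009375
  Plant F: 0.25 × 0.076 × 0.0475 = 0.0009025
  Plant E: 0.36 × 0.05 × 0.072 = 0.001296
Total = 0.0043064.
Largest term belongs to Plant E, so Plant E is most probable.

Plant E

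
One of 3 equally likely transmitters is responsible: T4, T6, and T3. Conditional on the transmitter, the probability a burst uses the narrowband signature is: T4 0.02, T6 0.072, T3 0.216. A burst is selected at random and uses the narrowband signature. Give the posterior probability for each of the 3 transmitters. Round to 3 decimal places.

With a uniform prior (1/3 each), posterior ∝ likelihood:
  T4: 0.02
  T6: 0.072
  T3: 0.216
Normalizing constant = 0.308.
P(T4 | narrowband) = 0.02/0.308 ≈ 0.065
P(T6 | narrowband) = 0.072/0.308 ≈ 0.234
P(T3 | narrowband) = 0.216/0.308 ≈ 0.701

T4 0.065, T6 0.234, T3 0.701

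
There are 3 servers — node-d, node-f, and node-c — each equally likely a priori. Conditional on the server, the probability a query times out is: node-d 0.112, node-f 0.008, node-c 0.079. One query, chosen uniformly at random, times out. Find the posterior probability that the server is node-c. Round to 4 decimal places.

0.3970

Since the prior is uniform, the posterior is proportional to the likelihood:
  node-d: 0.112
  node-f: 0.008
  node-c: 0.079
Normalizing constant = 0.199.
P(node-c | evidence) = 0.079 / 0.199 ≈ 0.3970.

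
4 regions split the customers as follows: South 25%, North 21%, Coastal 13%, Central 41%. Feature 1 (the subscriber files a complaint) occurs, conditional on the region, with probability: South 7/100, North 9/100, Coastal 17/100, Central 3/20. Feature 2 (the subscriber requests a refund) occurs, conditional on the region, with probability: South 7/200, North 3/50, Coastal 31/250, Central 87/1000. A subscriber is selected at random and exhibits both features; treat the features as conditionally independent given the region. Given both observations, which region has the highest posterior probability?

Central

By Bayes' rule, posterior ∝ prior × likelihood:
  South: 0.25 × 0.07 × 0.035 = 0.0006125
  North: 0.21 × 0.09 × 0.06 = 0.001134
  Coastal: 0.13 × 0.17 × 0.124 = 0.0027404
  Central: 0.41 × 0.15 × 0.087 = 0.0053505
Normalizing constant = 0.0098374.
Largest term belongs to Central, so Central is most probable.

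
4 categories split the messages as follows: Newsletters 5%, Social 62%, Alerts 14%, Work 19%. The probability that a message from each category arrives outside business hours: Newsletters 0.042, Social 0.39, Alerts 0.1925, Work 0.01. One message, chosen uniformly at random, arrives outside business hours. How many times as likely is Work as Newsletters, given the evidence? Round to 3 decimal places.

0.905

Prior × likelihood for each hypothesis:
  Newsletters: 0.05 × 0.042 = 0.0021
  Social: 0.62 × 0.39 = 0.2418
  Alerts: 0.14 × 0.1925 = 0.02695
  Work: 0.19 × 0.01 = 0.0019
Sum = 0.27275.
The ratio is 0.0019 / 0.0021 (the normalizer cancels) = 0.905.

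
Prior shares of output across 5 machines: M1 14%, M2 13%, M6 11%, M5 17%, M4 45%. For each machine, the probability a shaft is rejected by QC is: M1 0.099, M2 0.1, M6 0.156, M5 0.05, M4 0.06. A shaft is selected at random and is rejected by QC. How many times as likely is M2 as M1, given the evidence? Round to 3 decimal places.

Compute prior × likelihood for every hypothesis:
  M1: 0.14 × 0.099 = 0.01386
  M2: 0.13 × 0.1 = 0.013
  M6: 0.11 × 0.156 = 0.01716
  M5: 0.17 × 0.05 = 0.0085
  M4: 0.45 × 0.06 = 0.027
Sum = 0.07952.
The ratio is 0.013 / 0.01386 (the normalizer cancels) = 0.938.

0.938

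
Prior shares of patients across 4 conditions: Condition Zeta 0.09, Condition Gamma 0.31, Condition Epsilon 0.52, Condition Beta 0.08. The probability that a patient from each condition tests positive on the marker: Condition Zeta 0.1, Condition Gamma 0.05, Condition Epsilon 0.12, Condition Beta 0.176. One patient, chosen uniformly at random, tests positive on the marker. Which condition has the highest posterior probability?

Condition Epsilon

Prior × likelihood for each hypothesis:
  Condition Zeta: 0.09 × 0.1 = 0.009
  Condition Gamma: 0.31 × 0.05 = 0.0155
  Condition Epsilon: 0.52 × 0.12 = 0.0624
  Condition Beta: 0.08 × 0.176 = 0.01408
Sum = 0.10098.
Largest term belongs to Condition Epsilon, so Condition Epsilon is most probable.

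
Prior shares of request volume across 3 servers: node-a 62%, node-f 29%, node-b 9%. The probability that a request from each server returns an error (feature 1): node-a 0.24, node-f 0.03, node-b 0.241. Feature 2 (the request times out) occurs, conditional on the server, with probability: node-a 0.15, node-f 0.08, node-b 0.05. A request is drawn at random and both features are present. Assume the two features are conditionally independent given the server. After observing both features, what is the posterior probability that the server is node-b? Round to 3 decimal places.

0.045

By Bayes' rule, posterior ∝ prior × likelihood:
  node-a: 0.62 × 0.24 × 0.15 = 0.02232
  node-f: 0.29 × 0.03 × 0.08 = 0.000696
  node-b: 0.09 × 0.241 × 0.05 = 0.0010845
Normalizing constant = 0.0241005.
P(node-b | evidence) = 0.0010845 / 0.0241005 ≈ 0.045.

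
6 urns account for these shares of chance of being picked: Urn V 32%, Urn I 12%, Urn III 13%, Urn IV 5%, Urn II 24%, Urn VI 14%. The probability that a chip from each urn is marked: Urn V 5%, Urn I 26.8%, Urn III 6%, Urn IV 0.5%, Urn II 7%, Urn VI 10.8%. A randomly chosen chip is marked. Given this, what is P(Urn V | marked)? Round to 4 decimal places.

0.1815

By Bayes' rule, posterior ∝ prior × likelihood:
  Urn V: 0.32 × 0.05 = 0.016
  Urn I: 0.12 × 0.268 = 0.03216
  Urn III: 0.13 × 0.06 = 0.0078
  Urn IV: 0.05 × 0.005 = 0.00025
  Urn II: 0.24 × 0.07 = 0.0168
  Urn VI: 0.14 × 0.108 = 0.01512
Sum = 0.08813.
P(Urn V | evidence) = 0.016 / 0.08813 ≈ 0.1815.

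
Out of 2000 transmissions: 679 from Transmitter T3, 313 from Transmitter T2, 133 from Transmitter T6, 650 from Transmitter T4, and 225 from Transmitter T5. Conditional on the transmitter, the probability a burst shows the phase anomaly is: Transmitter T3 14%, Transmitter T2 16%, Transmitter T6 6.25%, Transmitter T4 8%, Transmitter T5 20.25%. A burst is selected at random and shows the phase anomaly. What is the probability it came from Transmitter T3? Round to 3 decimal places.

0.379

Compute prior × likelihood for every hypothesis:
  Transmitter T3: 0.3395 × 0.14 = 0.04753
  Transmitter T2: 0.1565 × 0.16 = 0.02504
  Transmitter T6: 0.0665 × 0.0625 = 0.00415625
  Transmitter T4: 0.325 × 0.08 = 0.026
  Transmitter T5: 0.1125 × 0.2025 = 0.02278125
Sum = 0.1255075.
P(Transmitter T3 | evidence) = 0.04753 / 0.1255075 ≈ 0.379.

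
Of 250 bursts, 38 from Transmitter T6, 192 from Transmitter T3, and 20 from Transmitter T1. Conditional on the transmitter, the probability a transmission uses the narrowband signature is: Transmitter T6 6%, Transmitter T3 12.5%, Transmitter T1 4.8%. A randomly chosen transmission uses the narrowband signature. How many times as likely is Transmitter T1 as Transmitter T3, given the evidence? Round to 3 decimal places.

0.040

Compute prior × likelihood for every hypothesis:
  Transmitter T6: 0.152 × 0.06 = 0.00912
  Transmitter T3: 0.768 × 0.125 = 0.096
  Transmitter T1: 0.08 × 0.048 = 0.00384
Total = 0.10896.
The ratio is 0.00384 / 0.096 (the normalizer cancels) = 0.040.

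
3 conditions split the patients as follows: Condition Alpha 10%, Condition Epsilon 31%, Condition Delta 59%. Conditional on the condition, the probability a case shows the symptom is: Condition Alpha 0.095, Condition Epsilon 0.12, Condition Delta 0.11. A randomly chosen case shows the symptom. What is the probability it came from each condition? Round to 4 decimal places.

Compute prior × likelihood for every hypothesis:
  Condition Alpha: 0.1 × 0.095 = 0.0095
  Condition Epsilon: 0.31 × 0.12 = 0.0372
  Condition Delta: 0.59 × 0.11 = 0.0649
Total = 0.1116.
P(Condition Alpha | symptomatic) = 0.0095/0.1116 ≈ 0.0851
P(Condition Epsilon | symptomatic) = 0.0372/0.1116 ≈ 0.3333
P(Condition Delta | symptomatic) = 0.0649/0.1116 ≈ 0.5815
(Check: 0.0851+0.3333+0.5815 = 0.9999.)

Condition Alpha 0.0851, Condition Epsilon 0.3333, Condition Delta 0.5815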